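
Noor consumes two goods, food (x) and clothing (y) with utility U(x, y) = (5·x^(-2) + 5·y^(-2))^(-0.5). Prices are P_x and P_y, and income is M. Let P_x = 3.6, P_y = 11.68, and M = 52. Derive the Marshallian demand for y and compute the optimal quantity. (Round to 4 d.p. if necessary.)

MRS = MU_x/MU_y = (y/x)^(3). Set equal to P_x/P_y.
Hence y/x = (P_x/P_y)^(1/(3)), i.e. raised to the 1/3 power.
Substitute y = (y/x)·x into the budget: x* = M/(P_x + P_y·(y/x)).
Numerically y/x = 0.675491, so x* = 52/(3.6 + 11.68·0.675491) = 4.5258 and y* = 0.675491·4.5258 = 3.0571.

y* = 3.0571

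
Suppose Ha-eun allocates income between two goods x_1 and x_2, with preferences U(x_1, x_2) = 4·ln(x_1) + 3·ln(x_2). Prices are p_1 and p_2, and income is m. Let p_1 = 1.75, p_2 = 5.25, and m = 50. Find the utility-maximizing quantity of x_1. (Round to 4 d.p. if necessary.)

x_1* = 16.3265

MU_x_1/MU_x_2 = (4·x_2)/(3·x_1); tangency sets this equal to p_1/p_2.
Rearranging, p_2·x_2 = (3/4)·p_1·x_1. Substituting into the budget gives p_1·x_1·(1 + (3/4)) = m.
Demand: x_1*(p_1,p_2,m) = 4/7·m/p_1 and x_2* = 3/7·m/p_2.
At p_1=1.75, p_2=5.25, m=50: x_1* = 4/7·50/1.75 = 16.3265.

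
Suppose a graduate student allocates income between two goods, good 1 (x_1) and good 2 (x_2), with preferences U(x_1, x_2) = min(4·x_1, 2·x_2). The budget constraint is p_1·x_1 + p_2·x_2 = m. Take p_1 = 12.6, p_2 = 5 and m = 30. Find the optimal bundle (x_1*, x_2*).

x_1* = 1.3274, x_2* = 2.6549

Leontief preferences: the optimum is at the kink where x_1/2 = x_2/4, i.e. x_2 = 2·x_1.
Budget: p_1·x_1 + p_2·2·x_1 = m, so (2·p_1 + 4·p_2)·x_1 = 2·m.
Demand: x_1*(p_1,p_2,m) = 2·m/(2·p_1 + 4·p_2), x_2* = 4·m/(2·p_1 + 4·p_2).
Here 2·12.6 + 4·5 = 45.2, giving x_1* = 1.3274 and x_2* = 2.6549.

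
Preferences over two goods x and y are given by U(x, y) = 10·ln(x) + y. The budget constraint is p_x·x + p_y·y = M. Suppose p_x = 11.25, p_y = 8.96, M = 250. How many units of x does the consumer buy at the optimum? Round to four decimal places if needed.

MU_x = 10/x, MU_y = 1. Tangency: 10/x = p_x/p_y.
So x*(p_x,p_y) = 10·p_y/p_x, independent of income; and y* = (M − 10·p_y)/p_y.
At the given prices: x* = 10·8.96/11.25 = 7.9644.

x* = 7.9644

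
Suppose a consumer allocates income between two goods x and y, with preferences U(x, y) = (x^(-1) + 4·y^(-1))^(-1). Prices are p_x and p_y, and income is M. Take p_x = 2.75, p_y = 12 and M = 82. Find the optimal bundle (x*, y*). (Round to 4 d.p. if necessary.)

x* = 5.7588, y* = 5.5136

MU_x ∝ x^(-2), MU_y ∝ 4·y^(-2), so MRS = (1/4)·(y/x)^(2) = p_x/p_y.
Hence y/x = (4·p_x/p_y)^(1/(2)), i.e. raised to the 0.5 power.
With the ratio pinned down, the budget gives x* = M/(p_x + p_y·(y/x)) and y* = (y/x)·x*.
Numerically y/x = 0.957427, so x* = 82/(2.75 + 12·0.957427) = 5.7588 and y* = 0.957427·5.7588 = 5.5136.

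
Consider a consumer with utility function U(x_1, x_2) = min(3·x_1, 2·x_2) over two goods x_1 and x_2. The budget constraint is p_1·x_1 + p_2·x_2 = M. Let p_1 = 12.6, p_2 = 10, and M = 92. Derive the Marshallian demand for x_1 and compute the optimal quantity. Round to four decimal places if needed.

x_1* = 3.3333

Here 2·12.6 + 3·10 = 55.2, giving x_1* = 3.3333.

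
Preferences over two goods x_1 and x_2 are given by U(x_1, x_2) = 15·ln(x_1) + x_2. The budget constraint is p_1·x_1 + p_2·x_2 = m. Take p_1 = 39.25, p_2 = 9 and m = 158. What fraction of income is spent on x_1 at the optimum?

share on x_1 = 0.8544

MU_x_1 = 15/x_1, MU_x_2 = 1. Tangency: 15/x_1 = p_1/p_2.
So x_1*(p_1,p_2) = 15·p_2/p_1, independent of income; and x_2* = (m − 15·p_2)/p_2.
At the given prices: x_1* = 15·9/39.25 = 3.4395, and x_2* = 2.5556.
Expenditure on x_1: 39.25·3.4395 = 135; share = 0.8544.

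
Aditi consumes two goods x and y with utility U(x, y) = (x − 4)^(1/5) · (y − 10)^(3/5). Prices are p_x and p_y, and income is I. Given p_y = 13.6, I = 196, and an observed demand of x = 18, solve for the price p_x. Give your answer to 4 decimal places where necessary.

Let x' = x−4, y' = y−10. MRS = (1/3)·y'/x' = p_x/p_y.
After buying the subsistence bundle (4, 10), a share 0.25 of the remaining income goes to x: x* = 4 + 0.25·(I − 4p_x − 10p_y)/p_x.
Set x* = 18 in the demand function and solve for p_x: p_x = 1.

p_x = 1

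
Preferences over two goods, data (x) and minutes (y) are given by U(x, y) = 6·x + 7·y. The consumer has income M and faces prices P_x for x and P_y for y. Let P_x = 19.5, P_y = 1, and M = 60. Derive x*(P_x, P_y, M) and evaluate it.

Linear utility — the consumer picks whichever good has higher MU/price: 6/19.5 = 0.3077 vs 7/1 = 7.
y gives more utility per dollar, so spend all income on y: y* = M/P_y, x* = 0.
Numerically: x* = 0, y* = 60.

x* = 0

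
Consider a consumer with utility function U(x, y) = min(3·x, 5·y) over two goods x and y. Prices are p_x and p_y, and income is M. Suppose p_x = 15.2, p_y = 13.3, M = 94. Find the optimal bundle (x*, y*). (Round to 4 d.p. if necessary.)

With perfect complements, no substitution: consume in ratio x:y = 5:3.
Budget: p_x·x + p_y·(3/5)·x = M, so (5·p_x + 3·p_y)·x = 5·M.
Demand: x*(p_x,p_y,M) = 5·M/(5·p_x + 3·p_y), y* = 3·M/(5·p_x + 3·p_y).
Here 5·15.2 + 3·13.3 = 115.9, giving x* = 4.0552 and y* = 2.4331.

x* = 4.0552, y* = 2.4331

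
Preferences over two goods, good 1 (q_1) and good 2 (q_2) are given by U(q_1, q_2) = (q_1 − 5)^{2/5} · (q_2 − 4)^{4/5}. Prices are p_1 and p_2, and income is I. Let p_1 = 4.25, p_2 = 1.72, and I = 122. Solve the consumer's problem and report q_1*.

q_1* = 12.3624

Let q_1' = q_1−5, q_2' = q_2−4. MRS = (1/2)·q_2'/q_1' = p_1/p_2.
Substituting into the budget: q_1* = 5 + 1/3·(I − 5·p_1 − 4·p_2)/p_1, and q_2* = 4 + 2/3·(…)/p_2.
Discretionary income = 122 − 5·4.25 − 4·1.72 = 93.87; q_1* = 5 + 1/3·93.87/4.25 = 12.3624.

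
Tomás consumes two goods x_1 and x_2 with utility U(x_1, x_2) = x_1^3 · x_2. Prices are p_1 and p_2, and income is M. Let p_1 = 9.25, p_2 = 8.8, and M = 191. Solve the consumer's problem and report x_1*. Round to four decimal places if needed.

The MRS is 3·x_2/x_1. Set MRS = p_1/p_2.
Rearranging, p_2·x_2 = (1/3)·p_1·x_1. Substituting into the budget gives p_1·x_1·(1 + (1/3)) = M.
Demand: x_1*(p_1,p_2,M) = 0.75·M/p_1 and x_2* = 0.25·M/p_2.
At p_1=9.25, p_2=8.8, M=191: x_1* = 0.75·191/9.25 = 15.4865.

x_1* = 15.4865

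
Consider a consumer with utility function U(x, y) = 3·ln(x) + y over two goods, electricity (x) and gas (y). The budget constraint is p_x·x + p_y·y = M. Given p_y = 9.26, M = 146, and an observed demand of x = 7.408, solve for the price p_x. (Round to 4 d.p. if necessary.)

MU_x = 3/x, MU_y = 1. Tangency: 3/x = p_x/p_y.
So x*(p_x,p_y) = 3·p_y/p_x, independent of income; and y* = (M − 3·p_y)/p_y.
Set x* = 7.408 in the demand function and solve for p_x: p_x = 3.75.

p_x = 3.75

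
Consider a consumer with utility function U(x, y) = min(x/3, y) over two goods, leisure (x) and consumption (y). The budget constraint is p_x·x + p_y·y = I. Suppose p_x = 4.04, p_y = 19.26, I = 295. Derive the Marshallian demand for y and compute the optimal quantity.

Leontief preferences: the optimum is at the kink where x/3 = y/1, i.e. y = (1/3)·x.
Budget: p_x·x + p_y·(1/3)·x = I, so (3·p_x + p_y)·x = 3·I.
Demand: x*(p_x,p_y,I) = 3·I/(3·p_x + p_y), y* = I/(3·p_x + p_y).
Here 3·4.04 + 19.26 = 31.38, giving y* = 9.4009.

y* = 9.4009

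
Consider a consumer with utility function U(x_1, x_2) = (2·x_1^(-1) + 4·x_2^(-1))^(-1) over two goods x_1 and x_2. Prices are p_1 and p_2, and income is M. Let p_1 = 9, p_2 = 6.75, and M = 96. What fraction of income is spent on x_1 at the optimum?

MU_x_1 ∝ 2·x_1^(-2), MU_x_2 ∝ 4·x_2^(-2), so MRS = (1/2)·(x_2/x_1)^(2) = p_1/p_2.
Hence x_2/x_1 = (2·p_1/p_2)^(1/(2)), i.e. raised to the 0.5 power.
Substitute x_2 = (x_2/x_1)·x_1 into the budget: x_1* = M/(p_1 + p_2·(x_2/x_1)).
Numerically x_2/x_1 = 1.632993, so x_1* = 96/(9 + 6.75·1.632993) = 4.7946 and x_2* = 1.632993·4.7946 = 7.8295.
Expenditure on x_1: 9·4.7946 = 43.151; share = 0.4495.

share on x_1 = 0.4495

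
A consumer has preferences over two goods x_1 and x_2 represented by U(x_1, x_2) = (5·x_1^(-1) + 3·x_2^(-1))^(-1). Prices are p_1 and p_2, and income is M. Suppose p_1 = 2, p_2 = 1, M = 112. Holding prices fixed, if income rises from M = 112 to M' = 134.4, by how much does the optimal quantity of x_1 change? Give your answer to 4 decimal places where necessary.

Δx_1* = 7.2364

Substitute x_2 = (x_2/x_1)·x_1 into the budget: x_1* = M/(p_1 + p_2·(x_2/x_1)).
Numerically x_2/x_1 = 1.095445, so x_1* = 112/(2 + 1·1.095445) = 36.1822.
At M' = 134.4: x_1* = 43.4186. Change: 43.4186 − 36.1822 = 7.2364.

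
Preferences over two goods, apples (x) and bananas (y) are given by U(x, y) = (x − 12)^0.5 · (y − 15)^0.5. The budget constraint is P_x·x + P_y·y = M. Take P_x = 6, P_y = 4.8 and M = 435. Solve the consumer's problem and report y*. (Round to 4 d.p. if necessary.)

y* = 45.3125

Discretionary income = 435 − 12·6 − 15·4.8 = 291; y* = 15 + 0.5·291/4.8 = 45.3125.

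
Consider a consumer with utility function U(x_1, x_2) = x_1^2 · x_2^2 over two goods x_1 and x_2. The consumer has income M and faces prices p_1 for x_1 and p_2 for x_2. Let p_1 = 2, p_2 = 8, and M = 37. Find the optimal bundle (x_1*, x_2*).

x_1* = 9.25, x_2* = 2.3125

At p_1=2, p_2=8, M=37: x_1* = 0.5·37/2 = 9.25, x_2* = 2.3125.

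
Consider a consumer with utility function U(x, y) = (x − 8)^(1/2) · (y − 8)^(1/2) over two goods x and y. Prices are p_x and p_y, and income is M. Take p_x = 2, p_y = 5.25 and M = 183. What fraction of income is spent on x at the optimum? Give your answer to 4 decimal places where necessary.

share on x = 0.429

MRS = (y−8)/(x−8). Tangency with p_x/p_y gives y−8 = (p_x/p_y)·(x−8).
After buying the subsistence bundle (8, 8), a share 0.5 of the remaining income goes to x: x* = 8 + 0.5·(M − 8p_x − 8p_y)/p_x.
Discretionary income = 183 − 8·2 − 8·5.25 = 125; x* = 8 + 0.5·125/2 = 39.25; y* = 8 + 0.5·125/5.25 = 19.9048.
Expenditure on x: 2·39.25 = 78.5; share = 0.429.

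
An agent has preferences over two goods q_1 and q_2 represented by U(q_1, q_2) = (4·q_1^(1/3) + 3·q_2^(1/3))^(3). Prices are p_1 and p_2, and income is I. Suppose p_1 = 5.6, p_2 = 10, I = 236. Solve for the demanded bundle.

q_1* = 28.3589, q_2* = 7.719

MRS = MU_q_1/MU_q_2 = (4/3)·(q_2/q_1)^(2/3). Set equal to p_1/p_2.
Hence q_2/q_1 = ((3/4)·p_1/p_2)^(1/(2/3)), i.e. raised to the 1.5 power.
Substitute q_2 = (q_2/q_1)·q_1 into the budget: q_1* = I/(p_1 + p_2·(q_2/q_1)).
Numerically q_2/q_1 = 0.272191, so q_1* = 236/(5.6 + 10·0.272191) = 28.3589 and q_2* = 0.272191·28.3589 = 7.719.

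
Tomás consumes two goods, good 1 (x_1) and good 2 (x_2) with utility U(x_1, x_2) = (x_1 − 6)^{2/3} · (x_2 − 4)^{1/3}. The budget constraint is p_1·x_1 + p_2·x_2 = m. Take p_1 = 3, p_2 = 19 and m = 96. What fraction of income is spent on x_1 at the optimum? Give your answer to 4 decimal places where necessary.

Let x_1' = x_1−6, x_2' = x_2−4. MRS = 2·x_2'/x_1' = p_1/p_2.
After buying the subsistence bundle (6, 4), a share 2/3 of the remaining income goes to x_1: x_1* = 6 + 2/3·(m − 6p_1 − 4p_2)/p_1.
Discretionary income = 96 − 6·3 − 4·19 = 2; x_1* = 6 + 2/3·2/3 = 6.4444; x_2* = 4 + 1/3·2/19 = 4.0351.
Expenditure on x_1: 3·6.4444 = 19.3333; share = 0.2014.

share on x_1 = 0.2014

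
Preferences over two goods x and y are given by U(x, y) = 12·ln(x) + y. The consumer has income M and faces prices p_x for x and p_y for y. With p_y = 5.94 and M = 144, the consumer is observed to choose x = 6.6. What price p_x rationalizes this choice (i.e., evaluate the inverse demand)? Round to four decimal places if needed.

Set MRS = p_x/p_y: (12/x)/1 = p_x/p_y.
So x*(p_x,p_y) = 12·p_y/p_x, independent of income; and y* = (M − 12·p_y)/p_y.
Set x* = 6.6 in the demand function and solve for p_x: p_x = 10.8.

p_x = 10.8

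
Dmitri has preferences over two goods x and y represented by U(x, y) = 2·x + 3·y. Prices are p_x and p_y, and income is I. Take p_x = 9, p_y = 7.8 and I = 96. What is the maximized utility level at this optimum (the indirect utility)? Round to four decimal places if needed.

V = 36.9231

Perfect substitutes: compare marginal utility per dollar. 2/p_x vs 3/p_y → 0.2222 vs 0.3846.
y gives more utility per dollar, so spend all income on y: y* = I/p_y, x* = 0.
Numerically: x* = 0, y* = 12.3077.
Utility at the optimum: U(0, 12.3077) = 36.9231.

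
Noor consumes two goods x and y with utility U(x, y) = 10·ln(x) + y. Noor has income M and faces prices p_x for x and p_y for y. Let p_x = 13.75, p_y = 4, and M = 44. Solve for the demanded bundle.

x* = 2.9091, y* = 1

MU_x = 10/x, MU_y = 1. Tangency: 10/x = p_x/p_y.
So x*(p_x,p_y) = 10·p_y/p_x, independent of income; and y* = (M − 10·p_y)/p_y.
At the given prices: x* = 10·4/13.75 = 2.9091, and y* = 1.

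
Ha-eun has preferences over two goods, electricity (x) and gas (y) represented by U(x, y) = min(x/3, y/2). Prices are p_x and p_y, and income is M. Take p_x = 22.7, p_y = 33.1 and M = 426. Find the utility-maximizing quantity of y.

y* = 6.344

With perfect complements, no substitution: consume in ratio x:y = 3:2.
Budget: p_x·x + p_y·(2/3)·x = M, so (3·p_x + 2·p_y)·x = 3·M.
Demand: x*(p_x,p_y,M) = 3·M/(3·p_x + 2·p_y), y* = 2·M/(3·p_x + 2·p_y).
Here 3·22.7 + 2·33.1 = 134.3, giving y* = 6.344.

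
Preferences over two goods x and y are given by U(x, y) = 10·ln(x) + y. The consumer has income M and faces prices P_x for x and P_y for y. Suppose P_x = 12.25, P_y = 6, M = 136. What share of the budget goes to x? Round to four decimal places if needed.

Set MRS = P_x/P_y: (10/x)/1 = P_x/P_y.
So x*(P_x,P_y) = 10·P_y/P_x, independent of income; and y* = (M − 10·P_y)/P_y.
At the given prices: x* = 10·6/12.25 = 4.898, and y* = 12.6667.
Expenditure on x: 12.25·4.898 = 60; share = 0.4412.

share on x = 0.4412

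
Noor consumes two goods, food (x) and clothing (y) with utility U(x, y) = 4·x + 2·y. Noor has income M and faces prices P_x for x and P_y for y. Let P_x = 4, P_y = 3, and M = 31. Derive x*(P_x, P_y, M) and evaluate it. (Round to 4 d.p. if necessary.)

x gives more utility per dollar, so spend all income on x: x* = M/P_x, y* = 0.
Numerically: x* = 7.75, y* = 0.

x* = 7.75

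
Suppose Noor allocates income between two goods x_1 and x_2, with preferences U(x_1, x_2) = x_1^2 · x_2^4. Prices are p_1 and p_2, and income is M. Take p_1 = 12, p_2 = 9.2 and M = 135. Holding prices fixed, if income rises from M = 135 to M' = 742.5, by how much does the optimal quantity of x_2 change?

The MRS is (1/2)·x_2/x_1. Set MRS = p_1/p_2.
So 2·p_2·x_2 = 4·p_1·x_1; combined with the budget, a share 1/3 of income goes to x_1.
Demand: x_1*(p_1,p_2,M) = 1/3·M/p_1 and x_2* = 2/3·M/p_2.
At p_1=12, p_2=9.2, M=135: x_2* = 2/3·135/9.2 = 9.7826.
At M' = 742.5: x_2* = 53.8043. Change: 53.8043 − 9.7826 = 44.0217.

Δx_2* = 44.0217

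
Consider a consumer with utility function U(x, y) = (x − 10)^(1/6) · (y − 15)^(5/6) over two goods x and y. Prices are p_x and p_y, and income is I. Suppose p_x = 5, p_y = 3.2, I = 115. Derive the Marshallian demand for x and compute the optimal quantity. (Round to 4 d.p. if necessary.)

x* = 10.5667

Let x' = x−10, y' = y−15. MRS = (1/5)·y'/x' = p_x/p_y.
Substituting into the budget: x* = 10 + 1/6·(I − 10·p_x − 15·p_y)/p_x, and y* = 15 + 5/6·(…)/p_y.
Discretionary income = 115 − 10·5 − 15·3.2 = 17; x* = 10 + 1/6·17/5 = 10.5667.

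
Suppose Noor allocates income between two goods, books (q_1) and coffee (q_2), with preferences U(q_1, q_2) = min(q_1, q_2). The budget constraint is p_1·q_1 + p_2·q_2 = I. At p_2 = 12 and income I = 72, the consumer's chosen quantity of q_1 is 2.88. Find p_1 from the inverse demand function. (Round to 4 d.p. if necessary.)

p_1 = 13

Leontief preferences: the optimum is at the kink where q_1/1 = q_2/1, i.e. q_2 = q_1.
Budget: p_1·q_1 + p_2·q_1 = I, so (p_1 + p_2)·q_1 = I.
Demand: q_1*(p_1,p_2,I) = I/(p_1 + p_2), q_2* = I/(p_1 + p_2).
Set q_1* = 2.88 in the demand function and solve for p_1: p_1 = 13.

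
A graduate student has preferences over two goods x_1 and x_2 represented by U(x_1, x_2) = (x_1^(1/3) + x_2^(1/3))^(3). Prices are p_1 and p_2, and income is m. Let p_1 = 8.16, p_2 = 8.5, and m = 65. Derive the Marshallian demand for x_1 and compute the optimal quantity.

MU_x_1 ∝ x_1^(-2/3), MU_x_2 ∝ x_2^(-2/3), so MRS = (x_2/x_1)^(2/3) = p_1/p_2.
Solve for the ratio: x_2/x_1 = [p_1/p_2]^(1.5).
With the ratio pinned down, the budget gives x_1* = m/(p_1 + p_2·(x_2/x_1)) and x_2* = (x_2/x_1)·x_1*.
Numerically x_2/x_1 = 0.940604, so x_1* = 65/(8.16 + 8.5·0.940604) = 4.0235.

x_1* = 4.0235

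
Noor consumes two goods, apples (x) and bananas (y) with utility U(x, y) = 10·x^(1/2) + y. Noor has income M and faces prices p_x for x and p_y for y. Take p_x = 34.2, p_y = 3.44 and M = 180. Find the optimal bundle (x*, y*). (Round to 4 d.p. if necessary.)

Solve: √x = 5·p_y/p_x, so x*(p_x,p_y) = (5·p_y/p_x)², and y* = (M − p_x·x*)/p_y.
Plugging in: x* = (5·3.44/34.2)² = 0.2529, y* = 49.811.

x* = 0.2529, y* = 49.811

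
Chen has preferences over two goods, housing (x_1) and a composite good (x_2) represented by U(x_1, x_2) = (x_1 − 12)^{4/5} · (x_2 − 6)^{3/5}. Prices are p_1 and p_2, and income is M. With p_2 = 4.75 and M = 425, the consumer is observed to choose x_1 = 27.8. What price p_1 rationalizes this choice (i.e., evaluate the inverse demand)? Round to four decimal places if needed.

p_1 = 10

Let x_1' = x_1−12, x_2' = x_2−6. MRS = (4/3)·x_2'/x_1' = p_1/p_2.
Substituting into the budget: x_1* = 12 + 4/7·(M − 12·p_1 − 6·p_2)/p_1, and x_2* = 6 + 3/7·(…)/p_2.
Set x_1* = 27.8 in the demand function and solve for p_1: p_1 = 10.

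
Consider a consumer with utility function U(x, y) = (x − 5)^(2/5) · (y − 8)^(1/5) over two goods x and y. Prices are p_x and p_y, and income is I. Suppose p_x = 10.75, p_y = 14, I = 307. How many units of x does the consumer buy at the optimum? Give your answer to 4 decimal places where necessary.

This is Cobb-Douglas in (x−5, y−8): tangency gives 0.4·p_y·(y−8) = 0.2·p_x·(x−5).
Substituting into the budget: x* = 5 + 2/3·(I − 5·p_x − 8·p_y)/p_x, and y* = 8 + 1/3·(…)/p_y.
Discretionary income = 307 − 5·10.75 − 8·14 = 141.25; x* = 5 + 2/3·141.25/10.75 = 13.7597.

x* = 13.7597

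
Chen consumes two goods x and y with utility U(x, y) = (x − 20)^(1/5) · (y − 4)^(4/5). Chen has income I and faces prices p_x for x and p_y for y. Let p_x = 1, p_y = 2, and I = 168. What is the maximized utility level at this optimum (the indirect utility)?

V = 48.7508

Let x' = x−20, y' = y−4. MRS = (1/4)·y'/x' = p_x/p_y.
Substituting into the budget: x* = 20 + 0.2·(I − 20·p_x − 4·p_y)/p_x, and y* = 4 + 0.8·(…)/p_y.
Discretionary income = 168 − 20·1 − 4·2 = 140; x* = 20 + 0.2·140/1 = 48; y* = 4 + 0.8·140/2 = 60.
Utility at the optimum: U(48, 60) = 48.7508.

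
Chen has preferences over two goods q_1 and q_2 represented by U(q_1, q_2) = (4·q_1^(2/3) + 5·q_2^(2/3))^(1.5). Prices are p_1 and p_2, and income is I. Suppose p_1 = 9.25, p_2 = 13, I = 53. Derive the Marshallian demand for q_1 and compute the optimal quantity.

q_1* = 2.8809

From the CES first-order condition, (4/5)·(q_2/q_1)^(1/3) = p_1/p_2.
Hence q_2/q_1 = ((5/4)·p_1/p_2)^(1/(1/3)), i.e. raised to the 3 power.
With the ratio pinned down, the budget gives q_1* = I/(p_1 + p_2·(q_2/q_1)) and q_2* = (q_2/q_1)·q_1*.
Numerically q_2/q_1 = 0.703599, so q_1* = 53/(9.25 + 13·0.703599) = 2.8809.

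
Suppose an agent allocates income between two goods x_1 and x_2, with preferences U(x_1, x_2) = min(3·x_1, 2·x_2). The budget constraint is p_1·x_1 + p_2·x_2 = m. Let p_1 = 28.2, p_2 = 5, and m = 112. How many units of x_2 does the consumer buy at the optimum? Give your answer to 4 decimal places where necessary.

With perfect complements, no substitution: consume in ratio x_1:x_2 = 2:3.
Budget: p_1·x_1 + p_2·(3/2)·x_1 = m, so (2·p_1 + 3·p_2)·x_1 = 2·m.
Demand: x_1*(p_1,p_2,m) = 2·m/(2·p_1 + 3·p_2), x_2* = 3·m/(2·p_1 + 3·p_2).
Here 2·28.2 + 3·5 = 71.4, giving x_2* = 4.7059.

x_2* = 4.7059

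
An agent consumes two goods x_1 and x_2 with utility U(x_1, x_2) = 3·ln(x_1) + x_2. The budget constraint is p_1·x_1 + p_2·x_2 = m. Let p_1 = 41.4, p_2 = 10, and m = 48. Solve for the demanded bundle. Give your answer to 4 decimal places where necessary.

MU_x_1 = 3/x_1, MU_x_2 = 1. Tangency: 3/x_1 = p_1/p_2.
So x_1*(p_1,p_2) = 3·p_2/p_1, independent of income; and x_2* = (m − 3·p_2)/p_2.
At the given prices: x_1* = 3·10/41.4 = 0.7246, and x_2* = 1.8.

x_1* = 0.7246, x_2* = 1.8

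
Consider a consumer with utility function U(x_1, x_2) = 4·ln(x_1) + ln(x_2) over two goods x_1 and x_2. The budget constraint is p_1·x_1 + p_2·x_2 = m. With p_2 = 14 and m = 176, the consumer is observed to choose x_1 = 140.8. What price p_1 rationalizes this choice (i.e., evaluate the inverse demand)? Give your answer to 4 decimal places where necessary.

p_1 = 1

MU_x_1/MU_x_2 = (4·x_2)/(x_1); tangency sets this equal to p_1/p_2.
So 4·p_2·x_2 = p_1·x_1; combined with the budget, a share 0.8 of income goes to x_1.
Demand: x_1*(p_1,p_2,m) = 0.8·m/p_1 and x_2* = 0.2·m/p_2.
Set x_1* = 140.8 in the demand function and solve for p_1: p_1 = 1.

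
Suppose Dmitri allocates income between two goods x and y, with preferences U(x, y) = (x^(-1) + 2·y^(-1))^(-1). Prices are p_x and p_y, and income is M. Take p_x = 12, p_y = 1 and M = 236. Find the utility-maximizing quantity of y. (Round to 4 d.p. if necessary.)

y* = 68.4159

MRS = MU_x/MU_y = (1/2)·(y/x)^(2). Set equal to p_x/p_y.
Hence y/x = (2·p_x/p_y)^(1/(2)), i.e. raised to the 0.5 power.
Substitute y = (y/x)·x into the budget: x* = M/(p_x + p_y·(y/x)).
Numerically y/x = 4.898979, so x* = 236/(12 + 1·4.898979) = 13.9653 and y* = 4.898979·13.9653 = 68.4159.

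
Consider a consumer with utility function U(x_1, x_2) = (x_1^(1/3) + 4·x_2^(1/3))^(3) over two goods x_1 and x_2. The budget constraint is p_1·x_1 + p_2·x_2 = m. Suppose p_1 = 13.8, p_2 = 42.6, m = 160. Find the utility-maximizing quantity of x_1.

Substitute x_2 = (x_2/x_1)·x_1 into the budget: x_1* = m/(p_1 + p_2·(x_2/x_1)).
Numerically x_2/x_1 = 1.475007, so x_1* = 160/(13.8 + 42.6·1.475007) = 2.0878.

x_1* = 2.0878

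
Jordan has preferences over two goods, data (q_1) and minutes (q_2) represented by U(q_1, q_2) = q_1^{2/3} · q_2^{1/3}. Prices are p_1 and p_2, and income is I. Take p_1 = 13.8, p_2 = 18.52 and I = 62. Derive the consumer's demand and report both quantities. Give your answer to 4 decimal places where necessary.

q_1* = 2.9952, q_2* = 1.1159

The MRS is 2·q_2/q_1. Set MRS = p_1/p_2.
Rearranging, p_2·q_2 = (1/2)·p_1·q_1. Substituting into the budget gives p_1·q_1·(1 + (1/2)) = I.
Demand: q_1*(p_1,p_2,I) = 2/3·I/p_1 and q_2* = 1/3·I/p_2.
At p_1=13.8, p_2=18.52, I=62: q_1* = 2/3·62/13.8 = 2.9952, q_2* = 1.1159.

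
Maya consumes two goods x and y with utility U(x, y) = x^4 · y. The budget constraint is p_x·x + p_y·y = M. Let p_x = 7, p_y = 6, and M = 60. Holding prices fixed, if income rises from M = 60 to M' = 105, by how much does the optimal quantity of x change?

Tangency: MRS = 4·y/x = p_x/p_y.
Rearranging, p_y·y = (1/4)·p_x·x. Substituting into the budget gives p_x·x·(1 + (1/4)) = M.
Demand: x*(p_x,p_y,M) = 0.8·M/p_x and y* = 0.2·M/p_y.
At p_x=7, p_y=6, M=60: x* = 0.8·60/7 = 6.8571.
At M' = 105: x* = 12. Change: 12 − 6.8571 = 5.1429.

Δx* = 5.1429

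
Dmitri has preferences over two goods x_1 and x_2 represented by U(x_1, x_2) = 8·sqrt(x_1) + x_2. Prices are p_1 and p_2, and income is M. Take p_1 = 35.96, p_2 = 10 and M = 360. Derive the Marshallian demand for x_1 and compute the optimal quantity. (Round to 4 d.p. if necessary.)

x_1* = 1.2373

Set MRS = p_1/p_2: 4·x_1^(−1/2) = p_1/p_2.
Thus x_1* = (4·p_2/p_1)² — independent of M — with the rest of income spent on x_2.
Plugging in: x_1* = (4·10/35.96)² = 1.2373.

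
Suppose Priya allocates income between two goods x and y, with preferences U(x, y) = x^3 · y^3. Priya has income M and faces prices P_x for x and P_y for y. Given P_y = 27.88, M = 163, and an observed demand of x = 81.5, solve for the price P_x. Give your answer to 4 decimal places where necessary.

Tangency: MRS = y/x = P_x/P_y.
So 3·P_y·y = 3·P_x·x; combined with the budget, a share 0.5 of income goes to x.
Demand: x*(P_x,P_y,M) = 0.5·M/P_x and y* = 0.5·M/P_y.
Set x* = 81.5 in the demand function and solve for P_x: P_x = 1.

P_x = 1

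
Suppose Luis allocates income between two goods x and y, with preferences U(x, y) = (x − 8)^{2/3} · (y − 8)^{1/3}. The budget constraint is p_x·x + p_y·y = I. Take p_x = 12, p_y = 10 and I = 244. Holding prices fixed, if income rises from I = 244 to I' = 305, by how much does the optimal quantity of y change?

Δy* = 2.0333

Discretionary income = 244 − 8·12 − 8·10 = 68; y* = 8 + 1/3·68/10 = 10.2667.
At I' = 305: y* = 12.3. Change: 12.3 − 10.2667 = 2.0333.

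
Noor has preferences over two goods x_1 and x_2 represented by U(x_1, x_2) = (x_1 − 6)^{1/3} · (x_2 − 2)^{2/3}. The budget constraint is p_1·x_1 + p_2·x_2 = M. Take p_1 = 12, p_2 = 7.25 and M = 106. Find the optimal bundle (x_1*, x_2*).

x_1* = 6.5417, x_2* = 3.7931

Let x_1' = x_1−6, x_2' = x_2−2. MRS = (1/2)·x_2'/x_1' = p_1/p_2.
Substituting into the budget: x_1* = 6 + 1/3·(M − 6·p_1 − 2·p_2)/p_1, and x_2* = 2 + 2/3·(…)/p_2.
Discretionary income = 106 − 6·12 − 2·7.25 = 19.5; x_1* = 6 + 1/3·19.5/12 = 6.5417; x_2* = 2 + 2/3·19.5/7.25 = 3.7931.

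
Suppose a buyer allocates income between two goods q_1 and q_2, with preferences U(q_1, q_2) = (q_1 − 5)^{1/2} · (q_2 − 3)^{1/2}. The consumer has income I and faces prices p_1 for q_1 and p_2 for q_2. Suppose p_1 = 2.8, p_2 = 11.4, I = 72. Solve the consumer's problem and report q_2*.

MRS = (q_2−3)/(q_1−5). Tangency with p_1/p_2 gives q_2−3 = (p_1/p_2)·(q_1−5).
Substituting into the budget: q_1* = 5 + 0.5·(I − 5·p_1 − 3·p_2)/p_1, and q_2* = 3 + 0.5·(…)/p_2.
Discretionary income = 72 − 5·2.8 − 3·11.4 = 23.8; q_2* = 3 + 0.5·23.8/11.4 = 4.0439.

q_2* = 4.0439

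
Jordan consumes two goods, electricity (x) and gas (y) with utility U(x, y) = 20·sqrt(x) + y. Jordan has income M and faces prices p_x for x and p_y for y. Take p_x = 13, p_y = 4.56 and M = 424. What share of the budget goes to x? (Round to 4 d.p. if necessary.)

share on x = 0.3772

Thus x* = (10·p_y/p_x)² — independent of M — with the rest of income spent on y.
Plugging in: x* = (10·4.56/13)² = 12.3039, y* = 57.9055.
Expenditure on x: 13·12.3039 = 159.9508; share = 0.3772.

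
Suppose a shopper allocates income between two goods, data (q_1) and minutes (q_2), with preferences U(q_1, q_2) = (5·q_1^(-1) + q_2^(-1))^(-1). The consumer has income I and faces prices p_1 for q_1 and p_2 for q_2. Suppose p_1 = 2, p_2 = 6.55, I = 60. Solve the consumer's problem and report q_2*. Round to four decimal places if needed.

q_2* = 4.0975

With the ratio pinned down, the budget gives q_1* = I/(p_1 + p_2·(q_2/q_1)) and q_2* = (q_2/q_1)·q_1*.
Numerically q_2/q_1 = 0.247121, so q_1* = 60/(2 + 6.55·0.247121) = 16.5808 and q_2* = 0.247121·16.5808 = 4.0975.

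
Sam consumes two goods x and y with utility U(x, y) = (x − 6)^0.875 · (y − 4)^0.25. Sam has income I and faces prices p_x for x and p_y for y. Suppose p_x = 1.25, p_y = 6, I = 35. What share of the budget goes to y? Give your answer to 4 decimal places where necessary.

share on y = 0.7079

Let x' = x−6, y' = y−4. MRS = (7/2)·y'/x' = p_x/p_y.
After buying the subsistence bundle (6, 4), a share 7/9 of the remaining income goes to x: x* = 6 + 7/9·(I − 6p_x − 4p_y)/p_x.
Discretionary income = 35 − 6·1.25 − 4·6 = 3.5; x* = 6 + 7/9·3.5/1.25 = 8.1778; y* = 4 + 2/9·3.5/6 = 4.1296.
Expenditure on y: 6·4.1296 = 24.7778; share = 0.7079.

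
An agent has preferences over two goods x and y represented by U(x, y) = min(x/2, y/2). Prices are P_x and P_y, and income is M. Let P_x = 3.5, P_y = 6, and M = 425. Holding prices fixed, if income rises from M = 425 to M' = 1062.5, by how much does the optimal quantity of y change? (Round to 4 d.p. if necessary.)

Here 2·3.5 + 2·6 = 19, giving y* = 44.7368.
At M' = 1062.5: y* = 111.8421. Change: 111.8421 − 44.7368 = 67.1053.

Δy* = 67.1053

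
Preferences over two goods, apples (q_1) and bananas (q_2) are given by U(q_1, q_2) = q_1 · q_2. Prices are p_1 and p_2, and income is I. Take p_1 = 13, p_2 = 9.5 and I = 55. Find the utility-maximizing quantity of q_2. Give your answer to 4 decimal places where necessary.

q_2* = 2.8947

Demand: q_1*(p_1,p_2,I) = 0.5·I/p_1 and q_2* = 0.5·I/p_2.
At p_1=13, p_2=9.5, I=55: q_2* = 0.5·55/9.5 = 2.8947.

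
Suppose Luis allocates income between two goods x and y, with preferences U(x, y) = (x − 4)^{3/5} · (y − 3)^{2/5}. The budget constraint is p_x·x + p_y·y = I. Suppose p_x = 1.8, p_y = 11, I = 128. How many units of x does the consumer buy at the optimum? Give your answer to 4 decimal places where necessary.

Let x' = x−4, y' = y−3. MRS = (3/2)·y'/x' = p_x/p_y.
Substituting into the budget: x* = 4 + 0.6·(I − 4·p_x − 3·p_y)/p_x, and y* = 3 + 0.4·(…)/p_y.
Discretionary income = 128 − 4·1.8 − 3·11 = 87.8; x* = 4 + 0.6·87.8/1.8 = 33.2667.

x* = 33.2667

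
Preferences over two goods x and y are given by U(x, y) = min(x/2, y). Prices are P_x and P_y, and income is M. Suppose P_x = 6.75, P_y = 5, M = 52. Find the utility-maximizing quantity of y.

y* = 2.8108

With perfect complements, no substitution: consume in ratio x:y = 2:1.
Budget: P_x·x + P_y·(1/2)·x = M, so (2·P_x + P_y)·x = 2·M.
Demand: x*(P_x,P_y,M) = 2·M/(2·P_x + P_y), y* = M/(2·P_x + P_y).
Here 2·6.75 + 5 = 18.5, giving y* = 2.8108.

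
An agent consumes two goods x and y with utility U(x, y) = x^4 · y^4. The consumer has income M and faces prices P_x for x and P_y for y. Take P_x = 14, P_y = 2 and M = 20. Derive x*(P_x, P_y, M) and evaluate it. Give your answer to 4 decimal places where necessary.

Tangency: MRS = y/x = P_x/P_y.
Rearranging, P_y·y = P_x·x. Substituting into the budget gives P_x·x·(1 + 1) = M.
Demand: x*(P_x,P_y,M) = 0.5·M/P_x and y* = 0.5·M/P_y.
At P_x=14, P_y=2, M=20: x* = 0.5·20/14 = 0.7143.

x* = 0.7143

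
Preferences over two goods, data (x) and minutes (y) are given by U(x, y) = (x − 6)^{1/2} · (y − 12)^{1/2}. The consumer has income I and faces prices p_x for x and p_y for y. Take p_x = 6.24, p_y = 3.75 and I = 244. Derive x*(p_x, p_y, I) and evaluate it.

After buying the subsistence bundle (6, 12), a share 0.5 of the remaining income goes to x: x* = 6 + 0.5·(I − 6p_x − 12p_y)/p_x.
Discretionary income = 244 − 6·6.24 − 12·3.75 = 161.56; x* = 6 + 0.5·161.56/6.24 = 18.9455.

x* = 18.9455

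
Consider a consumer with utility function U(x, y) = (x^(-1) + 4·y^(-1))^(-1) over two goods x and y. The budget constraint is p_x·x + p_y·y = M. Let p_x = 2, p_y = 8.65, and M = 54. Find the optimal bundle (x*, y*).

x* = 5.2332, y* = 5.0328

MRS = MU_x/MU_y = (1/4)·(y/x)^(2). Set equal to p_x/p_y.
Hence y/x = (4·p_x/p_y)^(1/(2)), i.e. raised to the 0.5 power.
Substitute y = (y/x)·x into the budget: x* = M/(p_x + p_y·(y/x)).
Numerically y/x = 0.961694, so x* = 54/(2 + 8.65·0.961694) = 5.2332 and y* = 0.961694·5.2332 = 5.0328.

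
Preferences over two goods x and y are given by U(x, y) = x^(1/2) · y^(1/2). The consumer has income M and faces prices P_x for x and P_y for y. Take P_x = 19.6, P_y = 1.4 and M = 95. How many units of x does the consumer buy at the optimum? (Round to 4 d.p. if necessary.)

x* = 2.4235

Tangency: MRS = y/x = P_x/P_y.
So 0.5·P_y·y = 0.5·P_x·x; combined with the budget, a share 0.5 of income goes to x.
Demand: x*(P_x,P_y,M) = 0.5·M/P_x and y* = 0.5·M/P_y.
At P_x=19.6, P_y=1.4, M=95: x* = 0.5·95/19.6 = 2.4235.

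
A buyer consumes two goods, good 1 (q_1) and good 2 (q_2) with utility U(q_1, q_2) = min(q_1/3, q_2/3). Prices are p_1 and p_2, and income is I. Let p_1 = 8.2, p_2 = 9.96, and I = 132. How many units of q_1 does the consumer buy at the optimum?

q_1* = 7.2687

Leontief preferences: the optimum is at the kink where q_1/3 = q_2/3, i.e. q_2 = q_1.
Budget: p_1·q_1 + p_2·q_1 = I, so (3·p_1 + 3·p_2)·q_1 = 3·I.
Demand: q_1*(p_1,p_2,I) = 3·I/(3·p_1 + 3·p_2), q_2* = 3·I/(3·p_1 + 3·p_2).
Here 3·8.2 + 3·9.96 = 54.48, giving q_1* = 7.2687.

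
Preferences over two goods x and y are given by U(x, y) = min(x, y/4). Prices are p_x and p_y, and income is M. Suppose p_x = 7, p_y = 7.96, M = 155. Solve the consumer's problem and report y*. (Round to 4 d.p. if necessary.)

Here 7 + 4·7.96 = 38.84, giving y* = 15.9629.

y* = 15.9629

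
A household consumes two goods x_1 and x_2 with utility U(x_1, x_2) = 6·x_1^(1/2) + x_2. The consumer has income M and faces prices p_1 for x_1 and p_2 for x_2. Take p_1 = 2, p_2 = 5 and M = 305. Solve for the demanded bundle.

Solve: √x_1 = 3·p_2/p_1, so x_1*(p_1,p_2) = (3·p_2/p_1)², and x_2* = (M − p_1·x_1*)/p_2.
Plugging in: x_1* = (3·5/2)² = 56.25, x_2* = 38.5.

x_1* = 56.25, x_2* = 38.5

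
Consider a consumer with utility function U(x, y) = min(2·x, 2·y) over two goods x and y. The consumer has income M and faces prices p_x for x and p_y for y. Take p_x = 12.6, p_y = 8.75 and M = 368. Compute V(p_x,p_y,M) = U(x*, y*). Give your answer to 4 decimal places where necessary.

With perfect complements, no substitution: consume in ratio x:y = 2:2.
Budget: p_x·x + p_y·x = M, so (2·p_x + 2·p_y)·x = 2·M.
Demand: x*(p_x,p_y,M) = 2·M/(2·p_x + 2·p_y), y* = 2·M/(2·p_x + 2·p_y).
Here 2·12.6 + 2·8.75 = 42.7, giving x* = 17.2365 and y* = 17.2365.
Utility at the optimum: U(17.2365, 17.2365) = 34.4731.

V = 34.4731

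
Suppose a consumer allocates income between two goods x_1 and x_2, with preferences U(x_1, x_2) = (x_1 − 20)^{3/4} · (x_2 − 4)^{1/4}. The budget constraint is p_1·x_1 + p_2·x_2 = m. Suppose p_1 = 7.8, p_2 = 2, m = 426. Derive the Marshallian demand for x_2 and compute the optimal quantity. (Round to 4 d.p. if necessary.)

x_2* = 36.75

MRS = 3·(x_2−4)/(x_1−20). Tangency with p_1/p_2 gives x_2−4 = (1/3)·(p_1/p_2)·(x_1−20).
Substituting into the budget: x_1* = 20 + 0.75·(m − 20·p_1 − 4·p_2)/p_1, and x_2* = 4 + 0.25·(…)/p_2.
Discretionary income = 426 − 20·7.8 − 4·2 = 262; x_2* = 4 + 0.25·262/2 = 36.75.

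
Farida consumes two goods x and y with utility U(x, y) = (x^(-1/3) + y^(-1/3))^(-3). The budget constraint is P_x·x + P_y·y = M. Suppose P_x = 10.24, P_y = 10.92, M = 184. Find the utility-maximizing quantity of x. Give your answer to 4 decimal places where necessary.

MU_x ∝ x^(-4/3), MU_y ∝ y^(-4/3), so MRS = (y/x)^(4/3) = P_x/P_y.
Solve for the ratio: y/x = [P_x/P_y]^(0.75).
Substitute y = (y/x)·x into the budget: x* = M/(P_x + P_y·(y/x)).
Numerically y/x = 0.952923, so x* = 184/(10.24 + 10.92·0.952923) = 8.9122.

x* = 8.9122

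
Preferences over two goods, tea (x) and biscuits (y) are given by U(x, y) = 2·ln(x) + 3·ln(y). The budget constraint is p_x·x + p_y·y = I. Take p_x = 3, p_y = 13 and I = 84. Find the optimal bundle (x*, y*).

x* = 11.2, y* = 3.8769

Tangency: MRS = (2/3)·y/x = p_x/p_y.
Rearranging, p_y·y = (3/2)·p_x·x. Substituting into the budget gives p_x·x·(1 + (3/2)) = I.
Demand: x*(p_x,p_y,I) = 0.4·I/p_x and y* = 0.6·I/p_y.
At p_x=3, p_y=13, I=84: x* = 0.4·84/3 = 11.2, y* = 3.8769.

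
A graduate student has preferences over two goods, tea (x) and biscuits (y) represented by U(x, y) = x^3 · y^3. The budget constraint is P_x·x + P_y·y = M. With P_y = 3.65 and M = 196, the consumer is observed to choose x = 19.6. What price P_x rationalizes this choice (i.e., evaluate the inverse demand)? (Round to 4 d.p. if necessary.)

The MRS is y/x. Set MRS = P_x/P_y.
Rearranging, P_y·y = P_x·x. Substituting into the budget gives P_x·x·(1 + 1) = M.
Demand: x*(P_x,P_y,M) = 0.5·M/P_x and y* = 0.5·M/P_y.
Set x* = 19.6 in the demand function and solve for P_x: P_x = 5.

P_x = 5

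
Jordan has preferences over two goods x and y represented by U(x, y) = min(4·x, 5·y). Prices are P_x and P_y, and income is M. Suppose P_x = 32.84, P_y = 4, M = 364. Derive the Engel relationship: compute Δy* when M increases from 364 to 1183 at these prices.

Leontief preferences: the optimum is at the kink where x/5 = y/4, i.e. y = (4/5)·x.
Budget: P_x·x + P_y·(4/5)·x = M, so (5·P_x + 4·P_y)·x = 5·M.
Demand: x*(P_x,P_y,M) = 5·M/(5·P_x + 4·P_y), y* = 4·M/(5·P_x + 4·P_y).
Here 5·32.84 + 4·4 = 180.2, giving y* = 8.0799.
At M' = 1183: y* = 26.2597. Change: 26.2597 − 8.0799 = 18.1798.

Δy* = 18.1798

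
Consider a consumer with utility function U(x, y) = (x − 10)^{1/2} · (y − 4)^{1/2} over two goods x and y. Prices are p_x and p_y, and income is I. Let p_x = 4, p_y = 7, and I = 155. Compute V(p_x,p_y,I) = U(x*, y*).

After buying the subsistence bundle (10, 4), a share 0.5 of the remaining income goes to x: x* = 10 + 0.5·(I − 10p_x − 4p_y)/p_x.
Discretionary income = 155 − 10·4 − 4·7 = 87; x* = 10 + 0.5·87/4 = 20.875; y* = 4 + 0.5·87/7 = 10.2143.
Utility at the optimum: U(20.875, 10.2143) = 8.2207.

V = 8.2207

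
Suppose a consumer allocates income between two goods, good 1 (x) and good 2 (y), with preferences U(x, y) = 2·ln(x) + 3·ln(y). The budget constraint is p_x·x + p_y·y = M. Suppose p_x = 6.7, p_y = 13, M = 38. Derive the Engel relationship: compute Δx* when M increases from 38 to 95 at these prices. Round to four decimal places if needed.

At p_x=6.7, p_y=13, M=38: x* = 0.4·38/6.7 = 2.2687.
At M' = 95: x* = 5.6716. Change: 5.6716 − 2.2687 = 3.403.

Δx* = 3.403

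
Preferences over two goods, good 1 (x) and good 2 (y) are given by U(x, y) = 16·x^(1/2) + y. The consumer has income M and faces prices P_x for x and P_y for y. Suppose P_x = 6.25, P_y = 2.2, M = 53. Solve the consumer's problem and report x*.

x* = 7.9299

Utility is quasi-linear in y; the FOC for x is 8/√x = P_x/P_y.
Thus x* = (8·P_y/P_x)² — independent of M — with the rest of income spent on y.
Plugging in: x* = (8·2.2/6.25)² = 7.9299.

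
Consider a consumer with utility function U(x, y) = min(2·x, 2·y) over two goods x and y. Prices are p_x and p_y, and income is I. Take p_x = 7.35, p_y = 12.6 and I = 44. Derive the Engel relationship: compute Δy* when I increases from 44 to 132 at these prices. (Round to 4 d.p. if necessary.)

Leontief preferences: the optimum is at the kink where x/2 = y/2, i.e. y = x.
Budget: p_x·x + p_y·x = I, so (2·p_x + 2·p_y)·x = 2·I.
Demand: x*(p_x,p_y,I) = 2·I/(2·p_x + 2·p_y), y* = 2·I/(2·p_x + 2·p_y).
Here 2·7.35 + 2·12.6 = 39.9, giving y* = 2.2055.
At I' = 132: y* = 6.6165. Change: 6.6165 − 2.2055 = 4.411.

Δy* = 4.411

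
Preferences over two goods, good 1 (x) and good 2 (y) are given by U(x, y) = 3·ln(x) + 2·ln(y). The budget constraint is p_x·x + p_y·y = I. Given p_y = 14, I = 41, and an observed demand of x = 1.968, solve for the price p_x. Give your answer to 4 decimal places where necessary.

p_x = 12.5

The MRS is (3/2)·y/x. Set MRS = p_x/p_y.
Rearranging, p_y·y = (2/3)·p_x·x. Substituting into the budget gives p_x·x·(1 + (2/3)) = I.
Demand: x*(p_x,p_y,I) = 0.6·I/p_x and y* = 0.4·I/p_y.
Set x* = 1.968 in the demand function and solve for p_x: p_x = 12.5.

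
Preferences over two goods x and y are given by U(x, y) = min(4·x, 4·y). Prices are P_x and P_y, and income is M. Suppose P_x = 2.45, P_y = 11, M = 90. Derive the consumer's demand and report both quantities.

x* = 6.6914, y* = 6.6914

Demand: x*(P_x,P_y,M) = 4·M/(4·P_x + 4·P_y), y* = 4·M/(4·P_x + 4·P_y).
Here 4·2.45 + 4·11 = 53.8, giving x* = 6.6914 and y* = 6.6914.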